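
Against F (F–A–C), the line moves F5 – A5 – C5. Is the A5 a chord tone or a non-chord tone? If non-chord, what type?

Chord tone (the third of F major triad).

F major triad contains F, A, C; A is the third, so it is a chord tone.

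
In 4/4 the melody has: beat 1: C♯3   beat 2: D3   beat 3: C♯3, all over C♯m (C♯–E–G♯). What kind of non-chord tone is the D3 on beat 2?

Upper neighbor tone.

The harmony at that moment is C♯ minor triad (C♯, E, G♯); D3 is not a chord tone.
It is approached by step up from C♯3 and left by step down to C♯3.
Step away and step back to the same note — a neighbor tone (upper neighbor).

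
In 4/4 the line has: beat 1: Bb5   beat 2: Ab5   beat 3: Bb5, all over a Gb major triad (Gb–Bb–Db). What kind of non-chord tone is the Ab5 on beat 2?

Lower neighbor tone.

The harmony at that moment is Gb major triad (Gb, Bb, Db); Ab5 is not a chord tone.
It is approached by step down from Bb5 and left by step up to Bb5.
Step away and step back to the same note — a neighbor tone (lower neighbor).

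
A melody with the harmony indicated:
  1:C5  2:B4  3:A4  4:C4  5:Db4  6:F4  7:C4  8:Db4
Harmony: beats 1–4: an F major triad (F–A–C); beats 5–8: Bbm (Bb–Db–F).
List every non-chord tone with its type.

The harmony at that moment is F major triad (F, A, C); B4 is not a chord tone.
It is approached by step down from C5 and left by step down to A4.
Step in, step out in the same direction — a passing tone.
The harmony at that moment is Bb minor triad (Bb, Db, F); C4 is not a chord tone.
It is approached by leap down from F4 and left by step up to Db4.
Leap in, step out — an appoggiatura.

B4 (beat 2) — passing tone; C4 (beat 7) — appoggiatura.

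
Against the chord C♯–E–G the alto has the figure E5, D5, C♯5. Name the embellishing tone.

The harmony at that moment is C♯ diminished triad (C♯, E, G); D5 is not a chord tone.
It is approached by step down from E5 and left by step down to C♯5.
Step in, step out in the same direction — a passing tone.

D5 is a passing tone.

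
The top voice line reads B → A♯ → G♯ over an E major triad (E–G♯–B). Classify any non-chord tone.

The harmony at that moment is E major triad (E, G♯, B); A♯ is not a chord tone.
It is approached by step down from B and left by step down to G♯.
Step in, step out in the same direction — a passing tone.

A♯ is a passing tone.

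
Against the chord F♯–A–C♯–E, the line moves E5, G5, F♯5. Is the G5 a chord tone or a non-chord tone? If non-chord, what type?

Non-chord tone — an appoggiatura.

The harmony at that moment is F♯ minor seventh chord (F♯, A, C♯, E); G5 is not a chord tone.
It is approached by leap up from E5 and left by step down to F♯5.
Leap in, step out — an appoggiatura.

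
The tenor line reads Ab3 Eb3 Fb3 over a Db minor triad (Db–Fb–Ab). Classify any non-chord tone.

Eb3 is an appoggiatura.

The harmony at that moment is Db minor triad (Db, Fb, Ab); Eb3 is not a chord tone.
It is approached by leap down from Ab3 and left by step up to Fb3.
Leap in, step out — an appoggiatura.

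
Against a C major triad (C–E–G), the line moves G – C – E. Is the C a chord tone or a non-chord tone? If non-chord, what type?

C major triad contains C, E, G; C is the root, so it is a chord tone.

Chord tone (the root of C major triad).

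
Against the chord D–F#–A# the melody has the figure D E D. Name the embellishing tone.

E is a neighbor tone.

The harmony at that moment is D augmented triad (D, F#, A#); E is not a chord tone.
It is approached by step up from D and left by step down to D.
Step away and step back to the same note — a neighbor tone (upper neighbor).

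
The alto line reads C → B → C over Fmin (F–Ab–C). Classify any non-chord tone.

B is a neighbor tone.

The harmony at that moment is F minor triad (F, Ab, C); B is not a chord tone.
It is approached by step down from C and left by step up to C.
Step away and step back to the same note — a neighbor tone (lower neighbor).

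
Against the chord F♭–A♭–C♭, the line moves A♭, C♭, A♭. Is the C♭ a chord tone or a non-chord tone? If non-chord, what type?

Chord tone (the fifth of Fb major triad).

Fb major triad contains F♭, A♭, C♭; C♭ is the fifth, so it is a chord tone.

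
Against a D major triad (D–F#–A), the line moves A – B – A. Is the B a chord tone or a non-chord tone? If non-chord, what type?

The harmony at that moment is D major triad (D, F#, A); B is not a chord tone.
It is approached by step up from A and left by step down to A.
Step away and step back to the same note — a neighbor tone (upper neighbor).

Non-chord tone — a neighbor tone.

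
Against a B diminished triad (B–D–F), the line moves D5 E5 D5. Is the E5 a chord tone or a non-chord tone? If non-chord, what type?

The harmony at that moment is B diminished triad (B, D, F); E5 is not a chord tone.
It is approached by step up from D5 and left by step down to D5.
Step away and step back to the same note — a neighbor tone (upper neighbor).

Non-chord tone — a neighbor tone.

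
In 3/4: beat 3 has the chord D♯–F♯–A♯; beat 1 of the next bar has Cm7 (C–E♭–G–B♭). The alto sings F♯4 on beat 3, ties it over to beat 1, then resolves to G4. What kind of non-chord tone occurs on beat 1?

The harmony at that moment is C minor seventh chord (C, E♭, G, B♭); F♯4 is not a chord tone.
It is held over (the same pitch as the preceding F♯4) and left by step up to G4.
Held over from the previous chord and resolving up by step — a retardation.

Retardation.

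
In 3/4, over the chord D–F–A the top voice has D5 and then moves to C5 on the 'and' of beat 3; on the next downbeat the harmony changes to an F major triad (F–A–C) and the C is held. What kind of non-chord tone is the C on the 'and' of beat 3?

The harmony at that moment is D minor triad (D, F, A); C5 is not a chord tone.
It is approached by step down from D5 and then sustained as the same pitch into the next harmony.
Arriving early and becoming a chord tone when the harmony changes — an anticipation.

Anticipation.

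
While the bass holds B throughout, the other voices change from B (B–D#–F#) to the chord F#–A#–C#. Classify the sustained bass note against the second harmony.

The harmony at that moment is F# major triad (F#, A#, C#); B is not a chord tone.
It is held over (the same pitch as the preceding B) and then sustained as the same pitch into the next harmony.
Sustained through a change of harmony — a pedal tone.

Pedal tone (pedal point).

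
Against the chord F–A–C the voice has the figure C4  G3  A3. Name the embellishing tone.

G3 is an appoggiatura.

The harmony at that moment is F major triad (F, A, C); G3 is not a chord tone.
It is approached by leap down from C4 and left by step up to A3.
Leap in, step out — an appoggiatura.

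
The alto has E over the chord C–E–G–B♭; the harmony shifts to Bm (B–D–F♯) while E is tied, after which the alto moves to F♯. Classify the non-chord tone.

The harmony at that moment is B minor triad (B, D, F♯); E is not a chord tone.
It is held over (the same pitch as the preceding E) and left by step up to F♯.
Held over from the previous chord and resolving up by step — a retardation.

E is a retardation.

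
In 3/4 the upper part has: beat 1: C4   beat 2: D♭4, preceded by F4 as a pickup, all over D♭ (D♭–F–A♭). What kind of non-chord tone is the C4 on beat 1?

Appoggiatura.

The harmony at that moment is D♭ major triad (D♭, F, A♭); C4 is not a chord tone.
It is approached by leap down from F4 and left by step up to D♭4.
Leap in, step out, metrically accented — an appoggiatura.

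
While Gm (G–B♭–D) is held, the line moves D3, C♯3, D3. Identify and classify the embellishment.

C♯3 is a neighbor tone.

The harmony at that moment is G minor triad (G, B♭, D); C♯3 is not a chord tone.
It is approached by step down from D3 and left by step up to D3.
Step away and step back to the same note — a neighbor tone (lower neighbor).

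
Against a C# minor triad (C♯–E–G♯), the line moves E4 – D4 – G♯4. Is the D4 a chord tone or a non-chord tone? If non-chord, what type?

The harmony at that moment is C♯ minor triad (C♯, E, G♯); D4 is not a chord tone.
It is approached by step down from E4 and left by leap up to G♯4.
Step in, leap out — an escape tone.

Non-chord tone — an escape tone.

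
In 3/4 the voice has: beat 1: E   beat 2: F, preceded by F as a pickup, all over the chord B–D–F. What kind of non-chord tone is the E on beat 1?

Lower neighbor tone.

The harmony at that moment is B diminished triad (B, D, F); E is not a chord tone.
It is approached by step down from F and left by step up to F.
Step away and step back to the same note — a neighbor tone (lower neighbor).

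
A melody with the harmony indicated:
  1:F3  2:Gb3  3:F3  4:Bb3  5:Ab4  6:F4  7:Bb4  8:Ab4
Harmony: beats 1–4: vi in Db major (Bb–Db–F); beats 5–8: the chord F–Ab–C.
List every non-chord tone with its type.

Gb3 (beat 2) — neighbor tone; Bb4 (beat 7) — appoggiatura.

The harmony at that moment is Bb minor triad (Bb, Db, F); Gb3 is not a chord tone.
It is approached by step up from F3 and left by step down to F3.
Step away and step back to the same note — a neighbor tone (upper neighbor).
The harmony at that moment is F minor triad (F, Ab, C); Bb4 is not a chord tone.
It is approached by leap up from F4 and left by step down to Ab4.
Leap in, step out — an appoggiatura.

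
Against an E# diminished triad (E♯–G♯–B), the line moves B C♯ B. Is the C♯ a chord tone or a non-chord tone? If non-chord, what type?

The harmony at that moment is E♯ diminished triad (E♯, G♯, B); C♯ is not a chord tone.
It is approached by step up from B and left by step down to B.
Step away and step back to the same note — a neighbor tone (upper neighbor).

Non-chord tone — a neighbor tone.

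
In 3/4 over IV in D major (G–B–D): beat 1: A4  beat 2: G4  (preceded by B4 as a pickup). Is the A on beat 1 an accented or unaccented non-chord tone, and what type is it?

Accented passing tone.

The harmony at that moment is G major triad (G, B, D); A4 is not a chord tone.
It is approached by step down from B4 and left by step down to G4.
Step in, step out in the same direction — a passing tone.
It falls on the downbeat, so it is accented.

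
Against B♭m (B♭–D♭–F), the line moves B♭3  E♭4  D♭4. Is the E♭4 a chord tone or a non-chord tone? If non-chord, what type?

Non-chord tone — an appoggiatura.

The harmony at that moment is B♭ minor triad (B♭, D♭, F); E♭4 is not a chord tone.
It is approached by leap up from B♭3 and left by step down to D♭4.
Leap in, step out — an appoggiatura.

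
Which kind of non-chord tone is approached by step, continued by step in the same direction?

Approach: by step. Departure: by step, continuing in the same direction.
Stepwise on both sides with no change of direction means the note fills in the space between two different chord tones — a passing tone. (Had it turned back to its starting note it would be a neighbor tone instead.)

Passing tone.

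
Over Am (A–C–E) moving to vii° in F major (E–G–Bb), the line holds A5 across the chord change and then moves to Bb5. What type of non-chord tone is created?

The harmony at that moment is E diminished triad (E, G, Bb); A5 is not a chord tone.
It is held over (the same pitch as the preceding A5) and left by step up to Bb5.
Held over from the previous chord and resolving up by step — a retardation.

A5 is a retardation.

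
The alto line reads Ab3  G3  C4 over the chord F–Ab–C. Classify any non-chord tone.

The harmony at that moment is F minor triad (F, Ab, C); G3 is not a chord tone.
It is approached by step down from Ab3 and left by leap up to C4.
Step in, leap out — an escape tone.

G3 is an escape tone.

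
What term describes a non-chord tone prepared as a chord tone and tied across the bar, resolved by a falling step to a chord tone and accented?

Suspension.

Approach: by preparation — the pitch is first a chord tone, then held (tied or repeated) while the harmony changes under it. Departure: down by step. Metric position: strong.
A prepared dissonance that resolves downward by step — a suspension. (The same figure resolving upward would be a retardation.)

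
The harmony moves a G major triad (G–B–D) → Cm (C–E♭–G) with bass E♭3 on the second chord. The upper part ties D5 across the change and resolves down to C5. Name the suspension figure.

At the second chord the bass is E♭3. The suspended D5 lies a seventh above the bass; after resolving down by step to C5, the interval above the bass becomes a sixth.
Suspension figures are named by those two intervals: 7–6.

7–6 suspension.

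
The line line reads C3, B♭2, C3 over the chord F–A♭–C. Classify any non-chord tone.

The harmony at that moment is F minor triad (F, A♭, C); B♭2 is not a chord tone.
It is approached by step down from C3 and left by step up to C3.
Step away and step back to the same note — a neighbor tone (lower neighbor).

B♭2 is a neighbor tone.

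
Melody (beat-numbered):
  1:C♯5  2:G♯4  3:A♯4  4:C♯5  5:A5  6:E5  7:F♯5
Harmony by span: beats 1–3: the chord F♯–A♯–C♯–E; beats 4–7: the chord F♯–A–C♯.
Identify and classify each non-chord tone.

G♯4 (beat 2) — appoggiatura; E5 (beat 6) — appoggiatura.

The harmony at that moment is F♯ dominant seventh chord (F♯, A♯, C♯, E); G♯4 is not a chord tone.
It is approached by leap down from C♯5 and left by step up to A♯4.
Leap in, step out — an appoggiatura.
The harmony at that moment is F♯ minor triad (F♯, A, C♯); E5 is not a chord tone.
It is approached by leap down from A5 and left by step up to F♯5.
Leap in, step out — an appoggiatura.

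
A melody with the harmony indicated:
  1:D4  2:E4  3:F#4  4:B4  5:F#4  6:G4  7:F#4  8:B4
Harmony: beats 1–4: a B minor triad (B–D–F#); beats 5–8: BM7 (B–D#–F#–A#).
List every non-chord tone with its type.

E4 (beat 2) — passing tone; G4 (beat 6) — neighbor tone.

The harmony at that moment is B minor triad (B, D, F#); E4 is not a chord tone.
It is approached by step up from D4 and left by step up to F#4.
Step in, step out in the same direction — a passing tone.
The harmony at that moment is B major seventh chord (B, D#, F#, A#); G4 is not a chord tone.
It is approached by step up from F#4 and left by step down to F#4.
Step away and step back to the same note — a neighbor tone (upper neighbor).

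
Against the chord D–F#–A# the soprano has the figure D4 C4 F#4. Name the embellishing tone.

C4 is an escape tone.

The harmony at that moment is D augmented triad (D, F#, A#); C4 is not a chord tone.
It is approached by step down from D4 and left by leap up to F#4.
Step in, leap out — an escape tone.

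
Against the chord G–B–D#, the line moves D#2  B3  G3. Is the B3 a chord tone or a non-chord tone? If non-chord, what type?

G augmented triad contains G, B, D#; B is the third, so it is a chord tone.

Chord tone (the third of G augmented triad).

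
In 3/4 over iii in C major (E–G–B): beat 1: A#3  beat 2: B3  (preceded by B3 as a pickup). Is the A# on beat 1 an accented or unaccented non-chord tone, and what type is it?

The harmony at that moment is E minor triad (E, G, B); A#3 is not a chord tone.
It is approached by step down from B3 and left by step up to B3.
Step away and step back to the same note — a neighbor tone (lower neighbor).
It falls on the downbeat, so it is accented.

Accented neighbor tone.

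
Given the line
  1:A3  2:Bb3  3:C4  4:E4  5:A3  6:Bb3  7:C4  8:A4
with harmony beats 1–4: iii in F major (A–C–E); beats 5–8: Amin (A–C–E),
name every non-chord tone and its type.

The harmony at that moment is A minor triad (A, C, E); Bb3 is not a chord tone.
It is approached by step up from A3 and left by step up to C4.
Step in, step out in the same direction — a passing tone.
The harmony at that moment is A minor triad (A, C, E); Bb3 is not a chord tone.
It is approached by step up from A3 and left by step up to C4.
Step in, step out in the same direction — a passing tone.

Bb3 (beat 2) — passing tone; Bb3 (beat 6) — passing tone.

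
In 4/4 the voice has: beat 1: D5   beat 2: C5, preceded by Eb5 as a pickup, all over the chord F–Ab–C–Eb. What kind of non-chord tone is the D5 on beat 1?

The harmony at that moment is F minor seventh chord (F, Ab, C, Eb); D5 is not a chord tone.
It is approached by step down from Eb5 and left by step down to C5.
Step in, step out in the same direction — a passing tone.

Passing tone.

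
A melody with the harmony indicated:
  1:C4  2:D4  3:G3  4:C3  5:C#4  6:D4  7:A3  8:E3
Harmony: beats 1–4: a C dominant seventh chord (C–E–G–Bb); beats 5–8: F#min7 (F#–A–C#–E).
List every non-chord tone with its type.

D4 (beat 2) — escape tone; D4 (beat 6) — escape tone.

The harmony at that moment is C dominant seventh chord (C, E, G, Bb); D4 is not a chord tone.
It is approached by step up from C4 and left by leap down to G3.
Step in, leap out — an escape tone.
The harmony at that moment is F# minor seventh chord (F#, A, C#, E); D4 is not a chord tone.
It is approached by step up from C#4 and left by leap down to A3.
Step in, leap out — an escape tone.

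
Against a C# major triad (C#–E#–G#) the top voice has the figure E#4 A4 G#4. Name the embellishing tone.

The harmony at that moment is C# major triad (C#, E#, G#); A4 is not a chord tone.
It is approached by leap up from E#4 and left by step down to G#4.
Leap in, step out — an appoggiatura.

A4 is an appoggiatura.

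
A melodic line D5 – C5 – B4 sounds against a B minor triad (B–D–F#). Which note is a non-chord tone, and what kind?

The harmony at that moment is B minor triad (B, D, F#); C5 is not a chord tone.
It is approached by step down from D5 and left by step down to B4.
Step in, step out in the same direction — a passing tone.

C5 is a passing tone.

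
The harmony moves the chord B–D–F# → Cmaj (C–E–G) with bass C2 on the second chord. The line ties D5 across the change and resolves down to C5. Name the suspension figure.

9–8 suspension.

At the second chord the bass is C2. The suspended D5 lies a ninth above the bass; after resolving down by step to C5, the interval above the bass becomes an octave.
Suspension figures are named by those two intervals: 9–8.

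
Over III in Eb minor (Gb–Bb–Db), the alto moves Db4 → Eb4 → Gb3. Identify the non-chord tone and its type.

The harmony at that moment is Gb major triad (Gb, Bb, Db); Eb4 is not a chord tone.
It is approached by step up from Db4 and left by leap down to Gb3.
Step in, leap out — an escape tone.

Eb4 is an escape tone.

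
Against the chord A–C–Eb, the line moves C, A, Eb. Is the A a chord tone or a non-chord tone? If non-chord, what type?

A diminished triad contains A, C, Eb; A is the root, so it is a chord tone.

Chord tone (the root of A diminished triad).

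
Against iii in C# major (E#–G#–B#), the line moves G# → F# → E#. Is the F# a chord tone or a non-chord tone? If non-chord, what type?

Non-chord tone — a passing tone.

The harmony at that moment is E# minor triad (E#, G#, B#); F# is not a chord tone.
It is approached by step down from G# and left by step down to E#.
Step in, step out in the same direction — a passing tone.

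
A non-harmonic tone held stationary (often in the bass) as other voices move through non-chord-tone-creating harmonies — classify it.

Pedal tone.

Approach: none. Departure: none — a single pitch is sustained while the chords change around it, passing through harmonies that do not contain it.
No melodic motion at all; the dissonance is created entirely by the moving harmonies against the stationary note — a pedal tone (pedal point).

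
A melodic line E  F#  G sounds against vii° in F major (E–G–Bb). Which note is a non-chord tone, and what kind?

F# is a passing tone.

The harmony at that moment is E diminished triad (E, G, Bb); F# is not a chord tone.
It is approached by step up from E and left by step up to G.
Step in, step out in the same direction — a passing tone.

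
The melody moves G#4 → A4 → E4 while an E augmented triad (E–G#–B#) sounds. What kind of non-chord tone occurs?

The harmony at that moment is E augmented triad (E, G#, B#); A4 is not a chord tone.
It is approached by step up from G#4 and left by leap down to E4.
Step in, leap out — an escape tone.

A4 is an escape tone.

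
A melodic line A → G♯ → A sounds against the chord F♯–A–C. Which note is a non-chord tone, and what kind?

G♯ is a neighbor tone.

The harmony at that moment is F♯ diminished triad (F♯, A, C); G♯ is not a chord tone.
It is approached by step down from A and left by step up to A.
Step away and step back to the same note — a neighbor tone (lower neighbor).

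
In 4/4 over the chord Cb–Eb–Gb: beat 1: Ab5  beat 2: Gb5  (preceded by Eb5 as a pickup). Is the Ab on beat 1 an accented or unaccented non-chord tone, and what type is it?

The harmony at that moment is Cb major triad (Cb, Eb, Gb); Ab5 is not a chord tone.
It is approached by leap up from Eb5 and left by step down to Gb5.
Leap in, step out — an appoggiatura.
It falls on the downbeat, so it is accented.

Accented appoggiatura.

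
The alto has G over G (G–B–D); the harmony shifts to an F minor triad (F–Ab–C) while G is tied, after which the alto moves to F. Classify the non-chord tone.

G is a suspension.

The harmony at that moment is F minor triad (F, Ab, C); G is not a chord tone.
It is held over (the same pitch as the preceding G) and left by step down to F.
Held over from the previous chord and resolving down by step — a suspension.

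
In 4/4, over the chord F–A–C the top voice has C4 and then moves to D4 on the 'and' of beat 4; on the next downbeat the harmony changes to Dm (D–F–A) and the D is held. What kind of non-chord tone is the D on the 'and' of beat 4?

The harmony at that moment is F major triad (F, A, C); D4 is not a chord tone.
It is approached by step up from C4 and then sustained as the same pitch into the next harmony.
Arriving early and becoming a chord tone when the harmony changes — an anticipation.

Anticipation.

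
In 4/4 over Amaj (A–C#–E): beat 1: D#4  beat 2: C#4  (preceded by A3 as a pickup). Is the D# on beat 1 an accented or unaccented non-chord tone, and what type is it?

The harmony at that moment is A major triad (A, C#, E); D#4 is not a chord tone.
It is approached by leap up from A3 and left by step down to C#4.
Leap in, step out — an appoggiatura.
It falls on the downbeat, so it is accented.

Accented appoggiatura.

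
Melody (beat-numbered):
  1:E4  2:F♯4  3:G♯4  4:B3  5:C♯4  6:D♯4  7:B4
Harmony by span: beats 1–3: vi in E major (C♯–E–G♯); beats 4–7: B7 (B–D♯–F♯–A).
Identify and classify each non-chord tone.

F♯4 (beat 2) — passing tone; C♯4 (beat 5) — passing tone.

The harmony at that moment is C♯ minor triad (C♯, E, G♯); F♯4 is not a chord tone.
It is approached by step up from E4 and left by step up to G♯4.
Step in, step out in the same direction — a passing tone.
The harmony at that moment is B dominant seventh chord (B, D♯, F♯, A); C♯4 is not a chord tone.
It is approached by step up from B3 and left by step up to D♯4.
Step in, step out in the same direction — a passing tone.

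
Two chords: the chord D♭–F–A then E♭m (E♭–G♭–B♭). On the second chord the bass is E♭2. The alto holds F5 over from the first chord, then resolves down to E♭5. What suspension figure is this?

At the second chord the bass is E♭2. The suspended F5 lies a ninth above the bass; after resolving down by step to E♭5, the interval above the bass becomes an octave.
Suspension figures are named by those two intervals: 9–8.

9–8 suspension.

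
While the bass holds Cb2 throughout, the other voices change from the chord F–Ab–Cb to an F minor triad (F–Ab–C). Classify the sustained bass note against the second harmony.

Pedal tone (pedal point).

The harmony at that moment is F minor triad (F, Ab, C); Cb2 is not a chord tone.
It is held over (the same pitch as the preceding Cb2) and then sustained as the same pitch into the next harmony.
Sustained through a change of harmony — a pedal tone.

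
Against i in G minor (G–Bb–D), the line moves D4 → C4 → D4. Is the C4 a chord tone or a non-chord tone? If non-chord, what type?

The harmony at that moment is G minor triad (G, Bb, D); C4 is not a chord tone.
It is approached by step down from D4 and left by step up to D4.
Step away and step back to the same note — a neighbor tone (lower neighbor).

Non-chord tone — a neighbor tone.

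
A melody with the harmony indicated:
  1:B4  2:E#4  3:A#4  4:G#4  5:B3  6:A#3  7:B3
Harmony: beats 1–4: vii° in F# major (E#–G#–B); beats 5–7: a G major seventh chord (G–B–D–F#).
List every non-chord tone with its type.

A#4 (beat 3) — appoggiatura; A#3 (beat 6) — neighbor tone.

The harmony at that moment is E# diminished triad (E#, G#, B); A#4 is not a chord tone.
It is approached by leap up from E#4 and left by step down to G#4.
Leap in, step out — an appoggiatura.
The harmony at that moment is G major seventh chord (G, B, D, F#); A#3 is not a chord tone.
It is approached by step down from B3 and left by step up to B3.
Step away and step back to the same note — a neighbor tone (lower neighbor).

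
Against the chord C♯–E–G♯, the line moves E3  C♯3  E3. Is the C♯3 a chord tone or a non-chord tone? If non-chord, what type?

Chord tone (the root of C# minor triad).

C# minor triad contains C♯, E, G♯; C♯ is the root, so it is a chord tone.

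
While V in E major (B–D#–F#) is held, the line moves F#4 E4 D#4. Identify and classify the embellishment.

The harmony at that moment is B major triad (B, D#, F#); E4 is not a chord tone.
It is approached by step down from F#4 and left by step down to D#4.
Step in, step out in the same direction — a passing tone.

E4 is a passing tone.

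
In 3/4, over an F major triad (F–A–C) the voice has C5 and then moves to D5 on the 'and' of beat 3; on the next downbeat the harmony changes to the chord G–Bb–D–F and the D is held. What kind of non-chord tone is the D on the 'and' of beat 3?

The harmony at that moment is F major triad (F, A, C); D5 is not a chord tone.
It is approached by step up from C5 and then sustained as the same pitch into the next harmony.
Arriving early and becoming a chord tone when the harmony changes — an anticipation.

Anticipation.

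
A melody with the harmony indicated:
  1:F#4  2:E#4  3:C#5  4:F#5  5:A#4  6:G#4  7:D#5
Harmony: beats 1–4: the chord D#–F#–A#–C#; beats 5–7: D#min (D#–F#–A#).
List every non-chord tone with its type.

E#4 (beat 2) — escape tone; G#4 (beat 6) — escape tone.

The harmony at that moment is D# minor seventh chord (D#, F#, A#, C#); E#4 is not a chord tone.
It is approached by step down from F#4 and left by leap up to C#5.
Step in, leap out — an escape tone.
The harmony at that moment is D# minor triad (D#, F#, A#); G#4 is not a chord tone.
It is approached by step down from A#4 and left by leap up to D#5.
Step in, leap out — an escape tone.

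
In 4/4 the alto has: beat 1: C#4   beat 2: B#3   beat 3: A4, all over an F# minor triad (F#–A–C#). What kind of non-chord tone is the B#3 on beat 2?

Escape tone.

The harmony at that moment is F# minor triad (F#, A, C#); B#3 is not a chord tone.
It is approached by step down from C#4 and left by leap up to A4.
Step in, leap out, on a weak beat — an escape tone.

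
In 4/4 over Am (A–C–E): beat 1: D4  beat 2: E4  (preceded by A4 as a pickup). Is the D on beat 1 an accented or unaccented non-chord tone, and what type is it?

Accented appoggiatura.

The harmony at that moment is A minor triad (A, C, E); D4 is not a chord tone.
It is approached by leap down from A4 and left by step up to E4.
Leap in, step out — an appoggiatura.
It falls on the downbeat, so it is accented.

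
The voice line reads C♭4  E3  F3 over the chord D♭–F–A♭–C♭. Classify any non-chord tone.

E3 is an appoggiatura.

The harmony at that moment is D♭ dominant seventh chord (D♭, F, A♭, C♭); E3 is not a chord tone.
It is approached by leap down from C♭4 and left by step up to F3.
Leap in, step out — an appoggiatura.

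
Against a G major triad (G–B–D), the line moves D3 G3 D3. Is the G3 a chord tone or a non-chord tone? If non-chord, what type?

G major triad contains G, B, D; G is the root, so it is a chord tone.

Chord tone (the root of G major triad).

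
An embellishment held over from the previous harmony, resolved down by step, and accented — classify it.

Approach: by preparation — the pitch is first a chord tone, then held (tied or repeated) while the harmony changes under it. Departure: down by step. Metric position: strong.
A prepared dissonance that resolves downward by step — a suspension. (The same figure resolving upward would be a retardation.)

Suspension.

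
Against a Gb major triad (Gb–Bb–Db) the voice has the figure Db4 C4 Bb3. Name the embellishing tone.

The harmony at that moment is Gb major triad (Gb, Bb, Db); C4 is not a chord tone.
It is approached by step down from Db4 and left by step down to Bb3.
Step in, step out in the same direction — a passing tone.

C4 is a passing tone.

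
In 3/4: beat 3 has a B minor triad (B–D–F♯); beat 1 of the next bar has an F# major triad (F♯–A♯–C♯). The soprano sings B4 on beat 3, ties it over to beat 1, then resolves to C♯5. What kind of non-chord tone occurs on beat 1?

Retardation.

The harmony at that moment is F♯ major triad (F♯, A♯, C♯); B4 is not a chord tone.
It is held over (the same pitch as the preceding B4) and left by step up to C♯5.
Held over from the previous chord and resolving up by step — a retardation.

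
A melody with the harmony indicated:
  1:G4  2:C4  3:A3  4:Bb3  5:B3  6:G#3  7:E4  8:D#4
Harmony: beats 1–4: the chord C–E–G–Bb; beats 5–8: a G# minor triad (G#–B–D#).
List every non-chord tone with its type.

A3 (beat 3) — appoggiatura; E4 (beat 7) — appoggiatura.

The harmony at that moment is C dominant seventh chord (C, E, G, Bb); A3 is not a chord tone.
It is approached by leap down from C4 and left by step up to Bb3.
Leap in, step out — an appoggiatura.
The harmony at that moment is G# minor triad (G#, B, D#); E4 is not a chord tone.
It is approached by leap up from G#3 and left by step down to D#4.
Leap in, step out — an appoggiatura.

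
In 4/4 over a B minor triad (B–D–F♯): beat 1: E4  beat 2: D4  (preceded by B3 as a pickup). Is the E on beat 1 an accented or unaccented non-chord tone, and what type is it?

The harmony at that moment is B minor triad (B, D, F♯); E4 is not a chord tone.
It is approached by leap up from B3 and left by step down to D4.
Leap in, step out — an appoggiatura.
It falls on the downbeat, so it is accented.

Accented appoggiatura.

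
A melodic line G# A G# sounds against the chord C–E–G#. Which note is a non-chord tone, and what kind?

A is a neighbor tone.

The harmony at that moment is C augmented triad (C, E, G#); A is not a chord tone.
It is approached by step up from G# and left by step down to G#.
Step away and step back to the same note — a neighbor tone (upper neighbor).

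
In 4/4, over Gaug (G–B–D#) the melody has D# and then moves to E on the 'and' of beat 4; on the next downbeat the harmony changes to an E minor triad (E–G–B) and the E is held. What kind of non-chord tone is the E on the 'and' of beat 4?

The harmony at that moment is G augmented triad (G, B, D#); E is not a chord tone.
It is approached by step up from D# and then sustained as the same pitch into the next harmony.
Arriving early and becoming a chord tone when the harmony changes — an anticipation.

Anticipation.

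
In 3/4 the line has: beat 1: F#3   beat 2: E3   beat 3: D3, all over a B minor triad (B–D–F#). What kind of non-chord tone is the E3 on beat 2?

The harmony at that moment is B minor triad (B, D, F#); E3 is not a chord tone.
It is approached by step down from F#3 and left by step down to D3.
Step in, step out in the same direction — a passing tone.

Passing tone.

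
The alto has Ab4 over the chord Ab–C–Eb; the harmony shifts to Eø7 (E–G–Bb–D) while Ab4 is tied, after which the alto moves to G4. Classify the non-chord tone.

The harmony at that moment is E half-diminished seventh chord (E, G, Bb, D); Ab4 is not a chord tone.
It is held over (the same pitch as the preceding Ab4) and left by step down to G4.
Held over from the previous chord and resolving down by step — a suspension.

Ab4 is a suspension.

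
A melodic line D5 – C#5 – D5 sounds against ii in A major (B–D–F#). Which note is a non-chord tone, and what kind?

The harmony at that moment is B minor triad (B, D, F#); C#5 is not a chord tone.
It is approached by step down from D5 and left by step up to D5.
Step away and step back to the same note — a neighbor tone (lower neighbor).

C#5 is a neighbor tone.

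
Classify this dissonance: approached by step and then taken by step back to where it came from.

Neighbor tone.

Approach: by step. Departure: by step in the opposite direction, back to the starting pitch.
Stepwise on both sides but reversing to return to the same chord tone — a neighbor tone. (Had it continued onward in the same direction it would be a passing tone instead.)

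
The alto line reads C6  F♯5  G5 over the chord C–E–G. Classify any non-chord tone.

F♯5 is an appoggiatura.

The harmony at that moment is C major triad (C, E, G); F♯5 is not a chord tone.
It is approached by leap down from C6 and left by step up to G5.
Leap in, step out — an appoggiatura.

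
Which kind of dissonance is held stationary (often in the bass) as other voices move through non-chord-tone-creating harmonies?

Pedal tone.

Approach: none. Departure: none — a single pitch is sustained while the chords change around it, passing through harmonies that do not contain it.
No melodic motion at all; the dissonance is created entirely by the moving harmonies against the stationary note — a pedal tone (pedal point).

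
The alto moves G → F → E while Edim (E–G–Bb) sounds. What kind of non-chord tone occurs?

F is a passing tone.

The harmony at that moment is E diminished triad (E, G, Bb); F is not a chord tone.
It is approached by step down from G and left by step down to E.
Step in, step out in the same direction — a passing tone.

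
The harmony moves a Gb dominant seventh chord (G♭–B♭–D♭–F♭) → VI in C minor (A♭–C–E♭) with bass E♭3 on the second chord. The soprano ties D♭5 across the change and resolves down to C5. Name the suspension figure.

7–6 suspension.

At the second chord the bass is E♭3. The suspended D♭5 lies a seventh above the bass; after resolving down by step to C5, the interval above the bass becomes a sixth.
Suspension figures are named by those two intervals: 7–6.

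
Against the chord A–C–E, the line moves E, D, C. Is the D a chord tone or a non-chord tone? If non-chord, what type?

Non-chord tone — a passing tone.

The harmony at that moment is A minor triad (A, C, E); D is not a chord tone.
It is approached by step down from E and left by step down to C.
Step in, step out in the same direction — a passing tone.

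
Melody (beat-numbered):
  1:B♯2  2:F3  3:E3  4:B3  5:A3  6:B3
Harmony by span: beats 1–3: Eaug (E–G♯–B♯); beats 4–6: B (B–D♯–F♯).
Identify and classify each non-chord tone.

F3 (beat 2) — appoggiatura; A3 (beat 5) — neighbor tone.

The harmony at that moment is E augmented triad (E, G♯, B♯); F3 is not a chord tone.
It is approached by leap up from B♯2 and left by step down to E3.
Leap in, step out — an appoggiatura.
The harmony at that moment is B major triad (B, D♯, F♯); A3 is not a chord tone.
It is approached by step down from B3 and left by step up to B3.
Step away and step back to the same note — a neighbor tone (lower neighbor).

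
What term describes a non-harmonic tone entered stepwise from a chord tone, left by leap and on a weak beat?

Escape tone.

Approach: by step. Departure: by leap. Metric position: weak.
Step in, leap out, from a weak position — an escape tone (échappée). (It is the mirror image of the appoggiatura, which leaps in and steps out on a strong beat.)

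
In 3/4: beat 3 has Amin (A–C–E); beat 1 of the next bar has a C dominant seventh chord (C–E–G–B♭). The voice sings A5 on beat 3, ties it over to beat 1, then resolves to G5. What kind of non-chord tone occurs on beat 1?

Suspension.

The harmony at that moment is C dominant seventh chord (C, E, G, B♭); A5 is not a chord tone.
It is held over (the same pitch as the preceding A5) and left by step down to G5.
Held over from the previous chord and resolving down by step — a suspension.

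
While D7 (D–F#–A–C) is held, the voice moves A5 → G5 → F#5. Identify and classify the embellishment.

The harmony at that moment is D dominant seventh chord (D, F#, A, C); G5 is not a chord tone.
It is approached by step down from A5 and left by step down to F#5.
Step in, step out in the same direction — a passing tone.

G5 is a passing tone.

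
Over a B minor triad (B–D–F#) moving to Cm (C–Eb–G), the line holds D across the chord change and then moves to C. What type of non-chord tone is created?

The harmony at that moment is C minor triad (C, Eb, G); D is not a chord tone.
It is held over (the same pitch as the preceding D) and left by step down to C.
Held over from the previous chord and resolving down by step — a suspension.

D is a suspension.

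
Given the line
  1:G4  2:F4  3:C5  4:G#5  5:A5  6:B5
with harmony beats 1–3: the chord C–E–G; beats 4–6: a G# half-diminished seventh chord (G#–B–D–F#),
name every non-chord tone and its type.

The harmony at that moment is C major triad (C, E, G); F4 is not a chord tone.
It is approached by step down from G4 and left by leap up to C5.
Step in, leap out — an escape tone.
The harmony at that moment is G# half-diminished seventh chord (G#, B, D, F#); A5 is not a chord tone.
It is approached by step up from G#5 and left by step up to B5.
Step in, step out in the same direction — a passing tone.

F4 (beat 2) — escape tone; A5 (beat 5) — passing tone.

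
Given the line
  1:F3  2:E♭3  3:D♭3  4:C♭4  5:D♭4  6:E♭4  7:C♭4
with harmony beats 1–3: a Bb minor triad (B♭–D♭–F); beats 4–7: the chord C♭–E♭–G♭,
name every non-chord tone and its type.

E♭3 (beat 2) — passing tone; D♭4 (beat 5) — passing tone.

The harmony at that moment is B♭ minor triad (B♭, D♭, F); E♭3 is not a chord tone.
It is approached by step down from F3 and left by step down to D♭3.
Step in, step out in the same direction — a passing tone.
The harmony at that moment is C♭ major triad (C♭, E♭, G♭); D♭4 is not a chord tone.
It is approached by step up from C♭4 and left by step up to E♭4.
Step in, step out in the same direction — a passing tone.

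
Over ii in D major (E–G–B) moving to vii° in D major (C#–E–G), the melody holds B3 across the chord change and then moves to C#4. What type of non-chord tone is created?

B3 is a retardation.

The harmony at that moment is C# diminished triad (C#, E, G); B3 is not a chord tone.
It is held over (the same pitch as the preceding B3) and left by step up to C#4.
Held over from the previous chord and resolving up by step — a retardation.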